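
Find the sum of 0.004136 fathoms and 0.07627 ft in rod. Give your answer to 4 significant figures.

0.006126 rod

0.004136 fathom = 0.00150400 rod and 0.07627 ft = 0.00462242 rod.
0.00150400 + 0.00462242 ≈ 0.006126 rod.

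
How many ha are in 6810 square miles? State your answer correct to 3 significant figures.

1.76 × 10^6 hectares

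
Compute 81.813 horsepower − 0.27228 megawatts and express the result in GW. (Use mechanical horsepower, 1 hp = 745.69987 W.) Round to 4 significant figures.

81.813 hp = 6.10079 × 10^-5 GW and 0.27228 MW = 0.000272280 GW.
6.10079 × 10^-5 − 0.000272280 ≈ -0.0002113 GW.

-0.0002113 gigawatts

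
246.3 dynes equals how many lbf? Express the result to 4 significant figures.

0.0005537 lbf

1 dyn = 2.24809e-6 lbf.
Then 246.3 × 2.24809e-6 ≈ 0.0005537 lbf.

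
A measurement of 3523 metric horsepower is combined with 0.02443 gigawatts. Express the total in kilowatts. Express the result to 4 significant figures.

3523 PS = 2591.16 kW and 0.02443 GW = 24430.0 kW.
2591.16 + 24430.0 ≈ 27020 kW.

27020 kilowatts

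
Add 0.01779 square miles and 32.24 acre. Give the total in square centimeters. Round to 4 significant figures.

0.01779 mi² = 4.60759 × 10^8 cm² and 32.24 acre = 1.30471 × 10^9 cm².
4.60759 × 10^8 + 1.30471 × 10^9 ≈ 1.765 × 10^9 cm².

1.765 × 10^9 square centimeters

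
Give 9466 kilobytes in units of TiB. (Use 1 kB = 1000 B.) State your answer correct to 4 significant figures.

8.609e-6 TiB

1 kilobyte = 9.09495e-10 tebibytes.
Then 9466 × 9.09495e-10 ≈ 8.609e-6 TiB.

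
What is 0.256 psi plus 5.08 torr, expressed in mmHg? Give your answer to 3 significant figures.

18.3 millimeters of mercury

0.256 psi = 13.2390 mmHg and 5.08 torr = 5.08000 mmHg.
13.2390 + 5.08000 ≈ 18.3 mmHg.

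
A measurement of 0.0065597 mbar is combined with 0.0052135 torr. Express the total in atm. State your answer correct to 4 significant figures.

0.0065597 mbar = 6.47392e-6 atm and 0.0052135 torr = 6.85987e-6 atm.
6.47392e-6 + 6.85987e-6 ≈ 1.333e-5 atm.

1.333e-5 atm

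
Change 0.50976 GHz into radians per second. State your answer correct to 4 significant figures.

3.203 × 10^9 rad/s

1 gigahertz = 6.28319 × 10^9 radians per second.
Thus 0.50976 × 6.28319 × 10^9 ≈ 3.203 × 10^9 rad/s.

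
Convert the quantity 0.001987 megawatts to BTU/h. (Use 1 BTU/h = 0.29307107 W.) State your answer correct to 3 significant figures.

6780 BTU/h

1 megawatt = 3.41214e+6 BTU/h.
So 0.001987 × 3.41214e+6 ≈ 6780 BTU/h.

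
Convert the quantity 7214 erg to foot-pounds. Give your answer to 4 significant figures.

0.0005321 foot-pounds

1 erg = 7.37562e-8 ft·lbf.
Then 7214 × 7.37562e-8 ≈ 0.0005321 ft·lbf.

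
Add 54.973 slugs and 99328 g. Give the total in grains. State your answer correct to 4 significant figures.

54.973 slug = 1.23809 × 10^7 gr and 99328 g = 1.53287 × 10^6 gr.
1.23809 × 10^7 + 1.53287 × 10^6 ≈ 1.391 × 10^7 gr.

1.391 × 10^7 grains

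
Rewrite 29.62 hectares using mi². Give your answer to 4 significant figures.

0.1144 mi²

1 ha = 0.00386102 mi².
29.62 × 0.00386102 ≈ 0.1144 mi².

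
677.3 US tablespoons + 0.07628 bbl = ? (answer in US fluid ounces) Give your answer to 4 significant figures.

677.3 US tbsp = 338.650 US fl oz and 0.07628 bbl = 410.081 US fl oz.
338.650 + 410.081 ≈ 748.7 US fl oz.

748.7 US fl oz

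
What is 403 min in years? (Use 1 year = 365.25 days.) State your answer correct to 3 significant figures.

0.000766 years

1 minute = 1.90129e-6 years.
403 × 1.90129e-6 ≈ 0.000766 yr.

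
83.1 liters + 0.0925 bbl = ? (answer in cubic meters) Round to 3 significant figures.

0.0978 m³

83.1 L = 0.0831000 m³ and 0.0925 bbl = 0.0147063 m³.
0.0831000 + 0.0147063 ≈ 0.0978 m³.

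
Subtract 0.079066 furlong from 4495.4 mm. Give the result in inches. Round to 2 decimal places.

4495.4 mm = 176.984 in and 0.079066 furlong = 626.203 in.
176.984 − 626.203 ≈ -449.22 in.

-449.22 in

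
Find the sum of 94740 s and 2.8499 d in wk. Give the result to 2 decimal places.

94740 s = 0.156647 wk and 2.8499 d = 0.407129 wk.
0.156647 + 0.407129 ≈ 0.56 wk.

0.56 wk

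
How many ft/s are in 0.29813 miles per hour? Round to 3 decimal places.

1 mph = 1.46667 feet per second.
So 0.29813 × 1.46667 ≈ 0.437 ft/s.

0.437 ft/s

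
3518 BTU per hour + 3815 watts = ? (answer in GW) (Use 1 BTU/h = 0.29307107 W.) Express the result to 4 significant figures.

3518 BTU/h = 1.03102 × 10^-6 GW and 3815 W = 3.81500 × 10^-6 GW.
1.03102 × 10^-6 + 3.81500 × 10^-6 ≈ 4.846 × 10^-6 GW.

4.846 × 10^-6 GW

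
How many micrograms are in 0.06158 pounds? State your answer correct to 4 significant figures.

1 pound = 4.53592e+8 micrograms.
So 0.06158 × 4.53592e+8 ≈ 2.793e+7 μg.

2.793e+7 μg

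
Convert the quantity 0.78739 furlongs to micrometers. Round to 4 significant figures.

1 furlong = 2.01168e+8 μm.
So 0.78739 × 2.01168e+8 ≈ 1.584e+8 μm.

1.584e+8 micrometers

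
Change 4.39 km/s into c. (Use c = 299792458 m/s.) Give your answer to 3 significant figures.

1.46 × 10^-5 c

1 km/s = 3.33564 × 10^-6 times the speed of light.
Then 4.39 × 3.33564 × 10^-6 ≈ 1.46 × 10^-5 c.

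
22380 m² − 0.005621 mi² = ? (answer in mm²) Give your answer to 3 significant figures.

7.82 × 10^9 square millimeters

22380 m² = 2.23800 × 10^10 mm² and 0.005621 mi² = 1.45583 × 10^10 mm².
2.23800 × 10^10 − 1.45583 × 10^10 ≈ 7.82 × 10^9 mm².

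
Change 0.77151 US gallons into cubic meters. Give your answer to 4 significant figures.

1 US gallon = 0.00378541 m³.
0.77151 × 0.00378541 ≈ 0.002920 m³.

0.002920 m³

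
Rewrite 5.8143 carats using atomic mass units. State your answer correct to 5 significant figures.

7.0029e+23 u

1 ct = 1.20443e+23 u.
Thus 5.8143 × 1.20443e+23 ≈ 7.0029e+23 u.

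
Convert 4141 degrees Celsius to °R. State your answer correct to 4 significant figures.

7945 degrees Rankine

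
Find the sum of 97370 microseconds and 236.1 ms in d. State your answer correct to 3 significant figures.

97370 μs = 1.12697 × 10^-6 d and 236.1 ms = 2.73264 × 10^-6 d.
1.12697 × 10^-6 + 2.73264 × 10^-6 ≈ 3.86 × 10^-6 d.

3.86 × 10^-6 d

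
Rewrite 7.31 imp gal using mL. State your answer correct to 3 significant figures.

33200 milliliters

1 imperial gallon = 4546.09 milliliters.
Then 7.31 × 4546.09 ≈ 33200 mL.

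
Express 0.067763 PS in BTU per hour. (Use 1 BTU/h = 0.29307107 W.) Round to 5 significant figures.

170.06 BTU per hour

1 PS = 2509.63 BTU per hour.
0.067763 × 2509.63 ≈ 170.06 BTU/h.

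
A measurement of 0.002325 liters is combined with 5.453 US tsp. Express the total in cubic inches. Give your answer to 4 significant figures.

1.782 in³

0.002325 L = 0.141880 in³ and 5.453 US tsp = 1.64016 in³.
0.141880 + 1.64016 ≈ 1.782 in³.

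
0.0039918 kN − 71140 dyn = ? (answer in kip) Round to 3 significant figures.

0.0039918 kN = 0.000897392 kip and 71140 dyn = 0.000159929 kip.
0.000897392 − 0.000159929 ≈ 0.000737 kip.

0.000737 kip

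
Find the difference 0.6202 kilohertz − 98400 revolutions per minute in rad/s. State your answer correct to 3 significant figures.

-6410 rad/s

0.6202 kHz = 3896.83 rad/s and 98400 rpm = 10304.4 rad/s.
3896.83 − 10304.4 ≈ -6410 rad/s.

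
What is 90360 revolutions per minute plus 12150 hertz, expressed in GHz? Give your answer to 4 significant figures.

1.366 × 10^-5 GHz

90360 rpm = 1.50600 × 10^-6 GHz and 12150 Hz = 1.21500 × 10^-5 GHz.
1.50600 × 10^-6 + 1.21500 × 10^-5 ≈ 1.366 × 10^-5 GHz.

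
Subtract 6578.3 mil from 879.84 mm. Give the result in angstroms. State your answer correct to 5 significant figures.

7.1275e+9 Å

879.84 mm = 8.79840e+9 Å and 6578.3 mil = 1.67089e+9 Å.
8.79840e+9 − 1.67089e+9 ≈ 7.1275e+9 Å.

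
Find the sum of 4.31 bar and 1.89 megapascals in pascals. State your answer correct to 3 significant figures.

2.32e+6 Pa

4.31 bar = 431000 Pa and 1.89 MPa = 1.89000e+6 Pa.
431000 + 1.89000e+6 ≈ 2.32e+6 Pa.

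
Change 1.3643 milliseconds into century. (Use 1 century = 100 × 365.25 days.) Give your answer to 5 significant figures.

1 ms = 3.16881e-13 centuries.
1.3643 × 3.16881e-13 ≈ 4.3232e-13 century.

4.3232e-13 centuries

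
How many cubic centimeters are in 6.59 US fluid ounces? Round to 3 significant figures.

195 cm³

1 US fl oz = 29.5735 cubic centimeters.
6.59 × 29.5735 ≈ 195 cm³.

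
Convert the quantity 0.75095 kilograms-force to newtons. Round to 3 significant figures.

1 kgf = 9.80665 N.
0.75095 × 9.80665 ≈ 7.36 N.

7.36 newtons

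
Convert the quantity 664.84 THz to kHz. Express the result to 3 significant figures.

6.65e+11 kHz

1 THz = 1.00000e+9 kHz.
Thus 664.84 × 1.00000e+9 ≈ 6.65e+11 kHz.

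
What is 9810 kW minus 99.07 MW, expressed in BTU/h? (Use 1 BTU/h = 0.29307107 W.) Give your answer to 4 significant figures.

9810 kW = 3.34731e+7 BTU/h and 99.07 MW = 3.38041e+8 BTU/h.
3.34731e+7 − 3.38041e+8 ≈ -3.046e+8 BTU/h.

-3.046e+8 BTU/h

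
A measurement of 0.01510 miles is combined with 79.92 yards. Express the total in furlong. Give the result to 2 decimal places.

0.48 furlong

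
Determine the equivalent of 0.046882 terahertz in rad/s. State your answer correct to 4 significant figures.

2.946 × 10^11 rad/s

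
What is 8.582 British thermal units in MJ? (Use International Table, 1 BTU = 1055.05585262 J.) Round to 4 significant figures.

1 BTU = 0.001055056 megajoules.
8.582 × 0.001055056 ≈ 0.009054 MJ.

0.009054 MJ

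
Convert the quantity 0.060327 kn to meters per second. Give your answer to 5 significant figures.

0.031035 meters per second

1 kn = 0.514444 m/s.
So 0.060327 × 0.514444 ≈ 0.031035 m/s.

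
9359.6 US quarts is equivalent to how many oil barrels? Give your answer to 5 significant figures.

1 US qt = 0.00595238 oil barrels.
9359.6 × 0.00595238 ≈ 55.712 bbl.

55.712 bbl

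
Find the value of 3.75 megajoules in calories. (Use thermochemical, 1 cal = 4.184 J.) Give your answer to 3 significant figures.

896000 calories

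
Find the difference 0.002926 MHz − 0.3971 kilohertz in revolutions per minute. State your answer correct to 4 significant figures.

151700 revolutions per minute

0.002926 MHz = 175560 rpm and 0.3971 kHz = 23826.0 rpm.
175560 − 23826.0 ≈ 151700 rpm.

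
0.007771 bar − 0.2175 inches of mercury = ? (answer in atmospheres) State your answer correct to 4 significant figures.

0.007771 bar = 0.00766938 atm and 0.2175 inHg = 0.00726908 atm.
0.00766938 − 0.00726908 ≈ 0.0004003 atm.

0.0004003 atm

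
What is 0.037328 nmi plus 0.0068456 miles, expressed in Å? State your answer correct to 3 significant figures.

8.01e+11 Å

0.037328 nmi = 6.91315e+11 Å and 0.0068456 mi = 1.10169e+11 Å.
6.91315e+11 + 1.10169e+11 ≈ 8.01e+11 Å.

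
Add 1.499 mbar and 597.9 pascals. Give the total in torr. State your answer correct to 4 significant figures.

5.609 torr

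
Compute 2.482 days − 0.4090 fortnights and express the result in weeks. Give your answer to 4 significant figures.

-0.4634 weeks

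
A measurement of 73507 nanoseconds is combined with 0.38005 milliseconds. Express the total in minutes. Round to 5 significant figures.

73507 ns = 1.22512e-6 min and 0.38005 ms = 6.33417e-6 min.
1.22512e-6 + 6.33417e-6 ≈ 7.5593e-6 min.

7.5593e-6 minutes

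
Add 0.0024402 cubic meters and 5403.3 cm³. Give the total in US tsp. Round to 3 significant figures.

0.0024402 m³ = 495.078 US tsp and 5403.3 cm³ = 1096.24 US tsp.
495.078 + 1096.24 ≈ 1590 US tsp.

1590 US tsp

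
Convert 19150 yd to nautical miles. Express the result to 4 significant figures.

1 yd = 0.000493737 nautical miles.
Thus 19150 × 0.000493737 ≈ 9.455 nmi.

9.455 nmi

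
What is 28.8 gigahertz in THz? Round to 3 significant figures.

0.0288 terahertz

1 gigahertz = 0.00100000 terahertz.
So 28.8 × 0.00100000 ≈ 0.0288 THz.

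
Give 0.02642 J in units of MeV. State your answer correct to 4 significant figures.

1 J = 6.24151e+12 MeV.
So 0.02642 × 6.24151e+12 ≈ 1.649e+11 MeV.

1.649e+11 megaelectronvolts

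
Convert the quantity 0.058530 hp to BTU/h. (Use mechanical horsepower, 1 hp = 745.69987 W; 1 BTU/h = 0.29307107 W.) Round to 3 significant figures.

149 BTU/h

1 hp = 2544.43 BTU per hour.
So 0.058530 × 2544.43 ≈ 149 BTU/h.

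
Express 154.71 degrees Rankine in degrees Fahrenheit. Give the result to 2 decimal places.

°R = °F + 459.67.
Applying the formula gives -304.96 °F.

-304.96 °F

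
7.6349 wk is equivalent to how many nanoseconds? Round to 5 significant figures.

1 wk = 6.04800 × 10^14 nanoseconds.
Then 7.6349 × 6.04800 × 10^14 ≈ 4.6176 × 10^15 ns.

4.6176 × 10^15 ns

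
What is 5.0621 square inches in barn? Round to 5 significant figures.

3.2659e+25 barn

1 square inch = 6.45160e+24 barn.
Then 5.0621 × 6.45160e+24 ≈ 3.2659e+25 barn.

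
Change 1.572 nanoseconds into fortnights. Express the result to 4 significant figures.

1.300e-15 fortnight

1 ns = 8.26720e-16 fortnight.
So 1.572 × 8.26720e-16 ≈ 1.300e-15 fortnight.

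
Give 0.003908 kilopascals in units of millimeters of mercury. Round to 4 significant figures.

0.02931 millimeters of mercury

1 kilopascal = 7.50062 millimeters of mercury.
Thus 0.003908 × 7.50062 ≈ 0.02931 mmHg.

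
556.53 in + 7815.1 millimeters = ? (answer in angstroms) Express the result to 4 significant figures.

2.195 × 10^11 Å

556.53 in = 1.41359 × 10^11 Å and 7815.1 mm = 7.81510 × 10^10 Å.
1.41359 × 10^11 + 7.81510 × 10^10 ≈ 2.195 × 10^11 Å.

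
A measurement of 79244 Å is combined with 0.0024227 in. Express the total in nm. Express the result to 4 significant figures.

79244 Å = 7924.40 nm and 0.0024227 in = 61536.6 nm.
7924.40 + 61536.6 ≈ 69460 nm.

69460 nanometers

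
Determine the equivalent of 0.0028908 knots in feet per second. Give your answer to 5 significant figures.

0.0048791 ft/s

1 kn = 1.68781 ft/s.
Thus 0.0028908 × 1.68781 ≈ 0.0048791 ft/s.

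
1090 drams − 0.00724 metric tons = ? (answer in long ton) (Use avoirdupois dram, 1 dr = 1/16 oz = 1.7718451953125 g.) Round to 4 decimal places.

-0.0052 long ton

1090 dr = 0.00190081 long ton and 0.00724 t = 0.00712566 long ton.
0.00190081 − 0.00712566 ≈ -0.0052 long ton.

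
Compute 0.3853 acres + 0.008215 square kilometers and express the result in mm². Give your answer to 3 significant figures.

0.3853 acre = 1.55925e+9 mm² and 0.008215 km² = 8.21500e+9 mm².
1.55925e+9 + 8.21500e+9 ≈ 9.77e+9 mm².

9.77e+9 mm²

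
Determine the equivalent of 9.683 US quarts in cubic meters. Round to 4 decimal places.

0.0092 m³

1 US quart = 0.000946353 m³.
9.683 × 0.000946353 ≈ 0.0092 m³.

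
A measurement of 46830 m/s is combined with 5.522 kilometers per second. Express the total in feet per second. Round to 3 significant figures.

172000 feet per second

46830 m/s = 153642 ft/s and 5.522 km/s = 18116.8 ft/s.
153642 + 18116.8 ≈ 172000 ft/s.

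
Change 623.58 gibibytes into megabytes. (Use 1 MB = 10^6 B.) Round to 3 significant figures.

670000 megabytes

1 gibibyte = 1073.74 MB.
Thus 623.58 × 1073.74 ≈ 670000 MB.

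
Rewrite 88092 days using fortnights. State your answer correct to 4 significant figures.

1 day = 0.0714286 fortnight.
Thus 88092 × 0.0714286 ≈ 6292 fortnight.

6292 fortnights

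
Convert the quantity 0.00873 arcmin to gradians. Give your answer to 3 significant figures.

1 arcmin = 0.0185185 gradians.
0.00873 × 0.0185185 ≈ 0.000162 grad.

0.000162 grad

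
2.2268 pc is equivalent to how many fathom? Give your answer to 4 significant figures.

1 parsec = 1.68727e+16 fathom.
Thus 2.2268 × 1.68727e+16 ≈ 3.757e+16 fathom.

3.757e+16 fathom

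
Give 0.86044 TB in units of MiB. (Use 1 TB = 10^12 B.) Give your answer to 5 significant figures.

1 TB = 953674 MiB.
Then 0.86044 × 953674 ≈ 820580 MiB.

820580 MiB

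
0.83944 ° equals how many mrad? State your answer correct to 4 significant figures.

14.65 milliradians

1 ° = 17.4533 milliradians.
0.83944 × 17.4533 ≈ 14.65 mrad.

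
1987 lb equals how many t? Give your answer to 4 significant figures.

0.9013 metric tons

1 pound = 0.000453592 t.
So 1987 × 0.000453592 ≈ 0.9013 t.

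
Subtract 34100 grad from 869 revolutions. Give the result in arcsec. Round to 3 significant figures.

1.02e+9 arcsec

869 rev = 1.12622e+9 arcsec and 34100 grad = 1.10484e+8 arcsec.
1.12622e+9 − 1.10484e+8 ≈ 1.02e+9 arcsec.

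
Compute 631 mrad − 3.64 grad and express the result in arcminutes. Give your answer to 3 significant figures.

1970 arcminutes

631 mrad = 2169.22 arcmin and 3.64 grad = 196.560 arcmin.
2169.22 − 196.560 ≈ 1970 arcmin.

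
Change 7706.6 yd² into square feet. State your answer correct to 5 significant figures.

69359 ft²

1 yd² = 9.00000 square feet.
Then 7706.6 × 9.00000 ≈ 69359 ft².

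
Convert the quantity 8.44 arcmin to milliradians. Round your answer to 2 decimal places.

2.46 mrad

1 arcmin = 0.290888 mrad.
Thus 8.44 × 0.290888 ≈ 2.46 mrad.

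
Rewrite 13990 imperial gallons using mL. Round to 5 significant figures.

6.3600 × 10^7 milliliters

1 imp gal = 4546.09 milliliters.
Then 13990 × 4546.09 ≈ 6.3600 × 10^7 mL.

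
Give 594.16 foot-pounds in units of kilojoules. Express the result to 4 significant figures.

0.8056 kilojoules

1 foot-pound = 0.00135582 kilojoules.
594.16 × 0.00135582 ≈ 0.8056 kJ.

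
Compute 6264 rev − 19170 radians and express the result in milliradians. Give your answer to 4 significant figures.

6264 rev = 3.93579 × 10^7 mrad and 19170 rad = 1.91700 × 10^7 mrad.
3.93579 × 10^7 − 1.91700 × 10^7 ≈ 2.019 × 10^7 mrad.

2.019 × 10^7 mrad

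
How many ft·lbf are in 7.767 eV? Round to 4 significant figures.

1 eV = 1.18170e-19 ft·lbf.
So 7.767 × 1.18170e-19 ≈ 9.178e-19 ft·lbf.

9.178e-19 foot-pounds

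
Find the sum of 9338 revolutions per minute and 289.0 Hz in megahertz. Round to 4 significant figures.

0.0004446 MHz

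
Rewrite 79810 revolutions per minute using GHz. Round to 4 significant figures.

1 rpm = 1.66667e-11 gigahertz.
So 79810 × 1.66667e-11 ≈ 1.330e-6 GHz.

1.330e-6 GHz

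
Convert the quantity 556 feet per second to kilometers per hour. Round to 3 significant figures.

1 foot per second = 1.09728 kilometers per hour.
So 556 × 1.09728 ≈ 610 km/h.

610 kilometers per hour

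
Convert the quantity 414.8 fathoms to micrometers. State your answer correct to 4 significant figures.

1 fathom = 1.82880 × 10^6 μm.
Thus 414.8 × 1.82880 × 10^6 ≈ 7.586 × 10^8 μm.

7.586 × 10^8 micrometers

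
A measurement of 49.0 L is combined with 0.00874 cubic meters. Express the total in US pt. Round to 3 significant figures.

122 US pt

49.0 L = 103.555 US pt and 0.00874 m³ = 18.4709 US pt.
103.555 + 18.4709 ≈ 122 US pt.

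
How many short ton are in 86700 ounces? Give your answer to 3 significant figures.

1 oz = 3.12500 × 10^-5 short ton.
Then 86700 × 3.12500 × 10^-5 ≈ 2.71 short ton.

2.71 short ton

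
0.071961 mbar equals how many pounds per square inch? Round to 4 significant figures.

1 mbar = 0.0145038 pounds per square inch.
0.071961 × 0.0145038 ≈ 0.001044 psi.

0.001044 pounds per square inch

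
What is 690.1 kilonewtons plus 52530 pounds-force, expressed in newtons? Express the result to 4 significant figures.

690.1 kN = 690100 N and 52530 lbf = 233665 N.
690100 + 233665 ≈ 923800 N.

923800 newtons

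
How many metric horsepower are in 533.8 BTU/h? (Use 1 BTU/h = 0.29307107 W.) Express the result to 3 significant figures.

1 BTU/h = 0.000398466 metric horsepower.
So 533.8 × 0.000398466 ≈ 0.213 PS.

0.213 metric horsepower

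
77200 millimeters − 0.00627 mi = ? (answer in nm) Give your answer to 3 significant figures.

6.71 × 10^10 nm

77200 mm = 7.72000 × 10^10 nm and 0.00627 mi = 1.00906 × 10^10 nm.
7.72000 × 10^10 − 1.00906 × 10^10 ≈ 6.71 × 10^10 nm.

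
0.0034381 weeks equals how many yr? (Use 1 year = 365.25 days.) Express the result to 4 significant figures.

6.589e-5 yr

1 wk = 0.0191650 yr.
Thus 0.0034381 × 0.0191650 ≈ 6.589e-5 yr.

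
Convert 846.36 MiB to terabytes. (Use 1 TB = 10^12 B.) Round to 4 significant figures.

0.0008875 TB

1 mebibyte = 1.04858e-6 terabytes.
846.36 × 1.04858e-6 ≈ 0.0008875 TB.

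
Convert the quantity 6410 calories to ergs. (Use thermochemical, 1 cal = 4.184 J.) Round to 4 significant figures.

2.682e+11 erg

1 cal = 4.18400e+7 ergs.
So 6410 × 4.18400e+7 ≈ 2.682e+11 erg.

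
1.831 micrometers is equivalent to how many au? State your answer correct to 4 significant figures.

1 μm = 6.68459e-18 au.
Then 1.831 × 6.68459e-18 ≈ 1.224e-17 au.

1.224e-17 astronomical units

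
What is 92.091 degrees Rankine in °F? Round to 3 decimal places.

-367.579 degrees Fahrenheit

°R = °F + 459.67.
Applying the formula gives -367.579 °F.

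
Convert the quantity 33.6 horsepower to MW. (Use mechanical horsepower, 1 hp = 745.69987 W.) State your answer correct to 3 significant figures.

1 hp = 0.000745700 MW.
Thus 33.6 × 0.000745700 ≈ 0.0251 MW.

0.0251 megawatts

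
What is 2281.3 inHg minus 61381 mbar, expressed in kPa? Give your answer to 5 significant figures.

1587.3 kPa

2281.3 inHg = 7725.37 kPa and 61381 mbar = 6138.10 kPa.
7725.37 − 6138.10 ≈ 1587.3 kPa.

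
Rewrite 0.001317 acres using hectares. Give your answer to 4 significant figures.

0.0005330 ha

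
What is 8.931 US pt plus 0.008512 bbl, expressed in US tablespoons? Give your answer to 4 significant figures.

8.931 US pt = 285.792 US tbsp and 0.008512 bbl = 91.5210 US tbsp.
285.792 + 91.5210 ≈ 377.3 US tbsp.

377.3 US tablespoons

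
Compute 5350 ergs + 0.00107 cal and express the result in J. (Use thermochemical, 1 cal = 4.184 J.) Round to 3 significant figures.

0.00501 J

5350 erg = 0.000535000 J and 0.00107 cal = 0.00447688 J.
0.000535000 + 0.00447688 ≈ 0.00501 J.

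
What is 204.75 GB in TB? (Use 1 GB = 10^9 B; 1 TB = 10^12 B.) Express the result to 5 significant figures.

0.20475 terabytes

1 gigabyte = 0.00100000 TB.
Then 204.75 × 0.00100000 ≈ 0.20475 TB.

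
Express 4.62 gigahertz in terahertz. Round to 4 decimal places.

0.0046 THz

1 gigahertz = 0.00100000 THz.
4.62 × 0.00100000 ≈ 0.0046 THz.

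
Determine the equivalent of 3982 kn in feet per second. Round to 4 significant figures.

6721 ft/s

1 kn = 1.68781 ft/s.
3982 × 1.68781 ≈ 6721 ft/s.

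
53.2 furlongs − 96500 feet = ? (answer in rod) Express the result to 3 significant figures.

-3720 rod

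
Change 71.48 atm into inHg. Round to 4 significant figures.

2139 inches of mercury

1 atm = 29.9213 inHg.
So 71.48 × 29.9213 ≈ 2139 inHg.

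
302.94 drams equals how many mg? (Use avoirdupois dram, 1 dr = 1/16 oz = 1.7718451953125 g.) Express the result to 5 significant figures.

1 dram = 1771.85 milligrams.
So 302.94 × 1771.85 ≈ 536760 mg.

536760 milligrams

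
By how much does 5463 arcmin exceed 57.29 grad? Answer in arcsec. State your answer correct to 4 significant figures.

142200 arcsec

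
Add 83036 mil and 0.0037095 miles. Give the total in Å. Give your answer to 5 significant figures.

8.0790e+10 angstroms

83036 mil = 2.10911e+10 Å and 0.0037095 mi = 5.96986e+10 Å.
2.10911e+10 + 5.96986e+10 ≈ 8.0790e+10 Å.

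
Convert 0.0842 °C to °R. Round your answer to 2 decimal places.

491.82 °R

°R = (°C + 273.15) × 9/5.
Applying the formula gives 491.82 °R.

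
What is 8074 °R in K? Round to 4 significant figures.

4486 K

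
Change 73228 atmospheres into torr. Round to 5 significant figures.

1 atmosphere = 760.000 torr.
Then 73228 × 760.000 ≈ 5.5653e+7 torr.

5.5653e+7 torr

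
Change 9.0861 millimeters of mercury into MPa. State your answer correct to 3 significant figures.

1 mmHg = 0.000133322 megapascals.
Thus 9.0861 × 0.000133322 ≈ 0.00121 MPa.

0.00121 megapascals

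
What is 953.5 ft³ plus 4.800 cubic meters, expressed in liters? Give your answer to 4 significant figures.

953.5 ft³ = 27000.1 L and 4.800 m³ = 4800.00 L.
27000.1 + 4800.00 ≈ 31800 L.

31800 liters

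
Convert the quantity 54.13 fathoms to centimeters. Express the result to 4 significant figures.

1 fathom = 182.880 cm.
So 54.13 × 182.880 ≈ 9899 cm.

9899 cm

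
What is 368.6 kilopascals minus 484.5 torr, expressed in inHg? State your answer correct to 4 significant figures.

89.77 inches of mercury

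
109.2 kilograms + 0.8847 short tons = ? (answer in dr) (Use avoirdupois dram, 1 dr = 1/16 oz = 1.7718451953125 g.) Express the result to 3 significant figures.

515000 dr

109.2 kg = 61630.7 dr and 0.8847 short ton = 452966 dr.
61630.7 + 452966 ≈ 515000 dr.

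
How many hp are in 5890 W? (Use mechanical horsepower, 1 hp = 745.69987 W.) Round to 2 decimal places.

7.90 hp

1 watt = 0.00134102 hp.
Then 5890 × 0.00134102 ≈ 7.90 hp.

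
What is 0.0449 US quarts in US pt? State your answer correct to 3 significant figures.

0.0898 US pints

1 US qt = 2.00000 US pints.
Thus 0.0449 × 2.00000 ≈ 0.0898 US pt.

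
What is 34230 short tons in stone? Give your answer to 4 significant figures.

4.890 × 10^6 st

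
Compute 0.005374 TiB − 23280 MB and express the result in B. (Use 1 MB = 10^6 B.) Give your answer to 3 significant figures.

0.005374 TiB = 5.90878e+9 B and 23280 MB = 2.32800e+10 B.
5.90878e+9 − 2.32800e+10 ≈ -1.74e+10 B.

-1.74e+10 B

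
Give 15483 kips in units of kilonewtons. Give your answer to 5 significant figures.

68872 kN

1 kip = 4.44822 kN.
Then 15483 × 4.44822 ≈ 68872 kN.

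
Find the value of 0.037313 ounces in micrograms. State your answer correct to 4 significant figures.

1.058e+6 μg

1 oz = 2.83495e+7 μg.
0.037313 × 2.83495e+7 ≈ 1.058e+6 μg.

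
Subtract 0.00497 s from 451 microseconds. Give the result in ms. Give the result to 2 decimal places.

-4.52 milliseconds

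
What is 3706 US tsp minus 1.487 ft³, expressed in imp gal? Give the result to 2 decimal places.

3706 US tsp = 4.01809 imp gal and 1.487 ft³ = 9.26228 imp gal.
4.01809 − 9.26228 ≈ -5.24 imp gal.

-5.24 imp gal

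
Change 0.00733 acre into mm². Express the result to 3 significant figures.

2.97 × 10^7 square millimeters

1 acre = 4.04686 × 10^9 square millimeters.
Then 0.00733 × 4.04686 × 10^9 ≈ 2.97 × 10^7 mm².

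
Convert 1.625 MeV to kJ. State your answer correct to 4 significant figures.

2.604 × 10^-16 kJ

1 megaelectronvolt = 1.60218 × 10^-16 kJ.
Thus 1.625 × 1.60218 × 10^-16 ≈ 2.604 × 10^-16 kJ.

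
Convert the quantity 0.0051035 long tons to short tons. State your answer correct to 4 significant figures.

0.005716 short ton

1 long ton = 1.12000 short ton.
So 0.0051035 × 1.12000 ≈ 0.005716 short ton.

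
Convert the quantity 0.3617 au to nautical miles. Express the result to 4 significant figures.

2.922 × 10^7 nautical miles

1 au = 8.07764 × 10^7 nmi.
0.3617 × 8.07764 × 10^7 ≈ 2.922 × 10^7 nmi.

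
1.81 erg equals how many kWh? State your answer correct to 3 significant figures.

5.03e-14 kWh

1 erg = 2.77778e-14 kWh.
So 1.81 × 2.77778e-14 ≈ 5.03e-14 kWh.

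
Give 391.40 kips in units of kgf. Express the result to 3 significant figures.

178000 kilograms-force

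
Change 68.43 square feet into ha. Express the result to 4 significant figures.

0.0006357 ha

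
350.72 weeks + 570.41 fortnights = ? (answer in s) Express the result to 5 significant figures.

9.0208 × 10^8 s

350.72 wk = 2.12115 × 10^8 s and 570.41 fortnight = 6.89968 × 10^8 s.
2.12115 × 10^8 + 6.89968 × 10^8 ≈ 9.0208 × 10^8 s.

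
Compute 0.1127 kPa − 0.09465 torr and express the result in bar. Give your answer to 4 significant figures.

0.001001 bar

0.1127 kPa = 0.00112700 bar and 0.09465 torr = 0.000126190 bar.
0.00112700 − 0.000126190 ≈ 0.001001 bar.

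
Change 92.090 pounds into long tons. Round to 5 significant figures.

0.041112 long tons

1 lb = 0.000446429 long ton.
92.090 × 0.000446429 ≈ 0.041112 long ton.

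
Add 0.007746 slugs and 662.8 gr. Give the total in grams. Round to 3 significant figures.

0.007746 slug = 113.044 g and 662.8 gr = 42.9487 g.
113.044 + 42.9487 ≈ 156 g.

156 g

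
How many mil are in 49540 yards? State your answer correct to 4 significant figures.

1.783e+9 mils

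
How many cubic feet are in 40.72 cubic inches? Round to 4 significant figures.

1 in³ = 0.000578704 ft³.
So 40.72 × 0.000578704 ≈ 0.02356 ft³.

0.02356 ft³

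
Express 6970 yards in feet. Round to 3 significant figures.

20900 ft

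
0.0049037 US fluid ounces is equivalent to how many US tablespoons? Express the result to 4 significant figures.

0.009807 US tbsp

1 US fl oz = 2.00000 US tbsp.
So 0.0049037 × 2.00000 ≈ 0.009807 US tbsp.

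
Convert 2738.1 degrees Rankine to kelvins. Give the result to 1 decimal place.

°R = K × 9/5.
Applying the formula gives 1521.2 K.

1521.2 K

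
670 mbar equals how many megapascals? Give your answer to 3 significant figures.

0.0670 megapascals

1 mbar = 0.000100000 MPa.
670 × 0.000100000 ≈ 0.0670 MPa.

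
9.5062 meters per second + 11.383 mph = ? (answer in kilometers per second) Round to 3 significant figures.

0.0146 km/s

9.5062 m/s = 0.00950620 km/s and 11.383 mph = 0.00508866 km/s.
0.00950620 + 0.00508866 ≈ 0.0146 km/s.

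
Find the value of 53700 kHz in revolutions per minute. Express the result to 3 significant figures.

3.22 × 10^9 rpm

1 kilohertz = 60000.0 rpm.
53700 × 60000.0 ≈ 3.22 × 10^9 rpm.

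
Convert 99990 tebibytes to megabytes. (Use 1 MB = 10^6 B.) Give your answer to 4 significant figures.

1 tebibyte = 1.09951 × 10^6 MB.
Thus 99990 × 1.09951 × 10^6 ≈ 1.099 × 10^11 MB.

1.099 × 10^11 megabytes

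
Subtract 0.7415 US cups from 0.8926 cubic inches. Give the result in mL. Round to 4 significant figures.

-160.8 mL

0.8926 in³ = 14.6271 mL and 0.7415 US cup = 175.430 mL.
14.6271 − 175.430 ≈ -160.8 mL.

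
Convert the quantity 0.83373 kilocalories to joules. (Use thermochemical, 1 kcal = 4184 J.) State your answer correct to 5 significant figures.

1 kilocalorie = 4184.00 J.
Then 0.83373 × 4184.00 ≈ 3488.3 J.

3488.3 joules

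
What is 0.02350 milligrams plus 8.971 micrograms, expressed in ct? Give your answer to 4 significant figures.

0.0001624 ct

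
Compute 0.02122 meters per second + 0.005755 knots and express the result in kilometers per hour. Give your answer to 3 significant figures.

0.0871 km/h

0.02122 m/s = 0.0763920 km/h and 0.005755 kn = 0.0106583 km/h.
0.0763920 + 0.0106583 ≈ 0.0871 km/h.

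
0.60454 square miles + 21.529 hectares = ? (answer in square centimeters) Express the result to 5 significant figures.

1.7810e+10 square centimeters

0.60454 mi² = 1.56575e+10 cm² and 21.529 ha = 2.15290e+9 cm².
1.56575e+10 + 2.15290e+9 ≈ 1.7810e+10 cm².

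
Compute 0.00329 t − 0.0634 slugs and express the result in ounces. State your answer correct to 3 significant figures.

83.4 ounces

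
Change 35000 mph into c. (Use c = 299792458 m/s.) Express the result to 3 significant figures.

1 mile per hour = 1.49116 × 10^-9 c.
Then 35000 × 1.49116 × 10^-9 ≈ 5.22 × 10^-5 c.

5.22 × 10^-5 times the speed of light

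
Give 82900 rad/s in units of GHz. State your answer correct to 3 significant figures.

1 radian per second = 1.59155e-10 GHz.
Thus 82900 × 1.59155e-10 ≈ 1.32e-5 GHz.

1.32e-5 gigahertz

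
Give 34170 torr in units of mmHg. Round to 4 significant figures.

1 torr = 1.00000 millimeters of mercury.
Thus 34170 × 1.00000 ≈ 34170 mmHg.

34170 millimeters of mercury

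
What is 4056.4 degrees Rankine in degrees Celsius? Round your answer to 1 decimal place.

°R = (°C + 273.15) × 9/5.
Applying the formula gives 1980.4 °C.

1980.4 °C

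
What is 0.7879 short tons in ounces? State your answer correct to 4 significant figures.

1 short ton = 32000.0 ounces.
So 0.7879 × 32000.0 ≈ 25210 oz.

25210 ounces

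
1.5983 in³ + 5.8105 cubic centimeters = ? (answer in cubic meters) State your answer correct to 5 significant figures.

3.2002e-5 cubic meters

1.5983 in³ = 2.61914e-5 m³ and 5.8105 cm³ = 5.81050e-6 m³.
2.61914e-5 + 5.81050e-6 ≈ 3.2002e-5 m³.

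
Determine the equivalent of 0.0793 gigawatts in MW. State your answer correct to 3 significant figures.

1 gigawatt = 1000.00 MW.
So 0.0793 × 1000.00 ≈ 79.3 MW.

79.3 MW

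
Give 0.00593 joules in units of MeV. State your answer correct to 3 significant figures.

1 J = 6.24151 × 10^12 megaelectronvolts.
0.00593 × 6.24151 × 10^12 ≈ 3.70 × 10^10 MeV.

3.70 × 10^10 MeV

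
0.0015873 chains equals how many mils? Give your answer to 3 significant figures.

1260 mils

1 chain = 792000 mil.
So 0.0015873 × 792000 ≈ 1260 mil.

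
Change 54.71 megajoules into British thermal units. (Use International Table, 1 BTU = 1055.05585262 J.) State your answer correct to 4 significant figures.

51860 BTU

1 megajoule = 947.817 BTU.
Then 54.71 × 947.817 ≈ 51860 BTU.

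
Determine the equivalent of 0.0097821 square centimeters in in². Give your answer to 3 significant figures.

0.00152 square inches

1 square centimeter = 0.155000 in².
So 0.0097821 × 0.155000 ≈ 0.00152 in².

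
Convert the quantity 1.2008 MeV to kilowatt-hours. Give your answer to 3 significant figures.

5.34 × 10^-20 kilowatt-hours

1 megaelectronvolt = 4.45049 × 10^-20 kilowatt-hours.
Thus 1.2008 × 4.45049 × 10^-20 ≈ 5.34 × 10^-20 kWh.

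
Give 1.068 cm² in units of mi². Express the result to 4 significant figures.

4.124e-11 square miles

1 square centimeter = 3.86102e-11 mi².
1.068 × 3.86102e-11 ≈ 4.124e-11 mi².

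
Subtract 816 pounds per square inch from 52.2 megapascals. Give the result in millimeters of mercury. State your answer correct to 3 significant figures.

349000 mmHg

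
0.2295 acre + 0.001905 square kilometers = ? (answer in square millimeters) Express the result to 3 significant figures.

0.2295 acre = 9.28754 × 10^8 mm² and 0.001905 km² = 1.90500 × 10^9 mm².
9.28754 × 10^8 + 1.90500 × 10^9 ≈ 2.83 × 10^9 mm².

2.83 × 10^9 mm²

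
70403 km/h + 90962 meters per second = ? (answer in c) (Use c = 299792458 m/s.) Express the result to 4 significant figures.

70403 km/h = 6.523309 × 10^-5 c and 90962 m/s = 0.0003034166 c.
6.523309 × 10^-5 + 0.0003034166 ≈ 0.0003686 c.

0.0003686 c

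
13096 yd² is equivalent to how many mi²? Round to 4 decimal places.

0.0042 square miles

1 yd² = 3.22831e-7 square miles.
Thus 13096 × 3.22831e-7 ≈ 0.0042 mi².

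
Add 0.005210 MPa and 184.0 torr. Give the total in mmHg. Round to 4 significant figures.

223.1 mmHg

0.005210 MPa = 39.0782 mmHg and 184.0 torr = 184.000 mmHg.
39.0782 + 184.000 ≈ 223.1 mmHg.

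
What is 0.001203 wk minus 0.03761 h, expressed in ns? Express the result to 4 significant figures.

5.922 × 10^11 nanoseconds

0.001203 wk = 7.27574 × 10^11 ns and 0.03761 h = 1.35396 × 10^11 ns.
7.27574 × 10^11 − 1.35396 × 10^11 ≈ 5.922 × 10^11 ns.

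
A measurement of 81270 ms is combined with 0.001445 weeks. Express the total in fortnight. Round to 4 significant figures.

0.0007897 fortnight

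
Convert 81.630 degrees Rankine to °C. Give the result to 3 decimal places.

°R = (°C + 273.15) × 9/5.
Applying the formula gives -227.800 °C.

-227.800 °C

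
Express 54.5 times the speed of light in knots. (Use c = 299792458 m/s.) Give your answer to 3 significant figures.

1 c = 5.82750e+8 knots.
54.5 × 5.82750e+8 ≈ 3.18e+10 kn.

3.18e+10 kn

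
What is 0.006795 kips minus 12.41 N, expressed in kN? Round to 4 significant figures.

0.01782 kilonewtons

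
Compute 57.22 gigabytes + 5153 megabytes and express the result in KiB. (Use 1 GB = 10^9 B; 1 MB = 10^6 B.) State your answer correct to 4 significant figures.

57.22 GB = 5.58789e+7 KiB and 5153 MB = 5.03223e+6 KiB.
5.58789e+7 + 5.03223e+6 ≈ 6.091e+7 KiB.

6.091e+7 kibibytes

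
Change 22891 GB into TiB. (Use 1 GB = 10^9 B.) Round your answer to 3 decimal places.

20.819 TiB

1 gigabyte = 0.000909495 TiB.
So 22891 × 0.000909495 ≈ 20.819 TiB.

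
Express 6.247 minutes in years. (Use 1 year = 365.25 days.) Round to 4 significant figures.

1 min = 1.90129 × 10^-6 yr.
6.247 × 1.90129 × 10^-6 ≈ 1.188 × 10^-5 yr.

1.188 × 10^-5 yr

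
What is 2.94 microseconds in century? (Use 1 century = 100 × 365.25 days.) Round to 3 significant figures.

1 μs = 3.16881e-16 century.
So 2.94 × 3.16881e-16 ≈ 9.32e-16 century.

9.32e-16 century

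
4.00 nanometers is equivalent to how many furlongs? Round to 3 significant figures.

1.99e-11 furlong

1 nanometer = 4.97097e-12 furlongs.
4.00 × 4.97097e-12 ≈ 1.99e-11 furlong.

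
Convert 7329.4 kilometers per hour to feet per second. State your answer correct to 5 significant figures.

1 km/h = 0.911344 feet per second.
7329.4 × 0.911344 ≈ 6679.6 ft/s.

6679.6 ft/s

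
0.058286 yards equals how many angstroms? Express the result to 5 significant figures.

5.3297 × 10^8 Å

1 yard = 9.14400 × 10^9 Å.
So 0.058286 × 9.14400 × 10^9 ≈ 5.3297 × 10^8 Å.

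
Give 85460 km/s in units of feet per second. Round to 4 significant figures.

2.804e+8 feet per second

1 km/s = 3280.84 ft/s.
Thus 85460 × 3280.84 ≈ 2.804e+8 ft/s.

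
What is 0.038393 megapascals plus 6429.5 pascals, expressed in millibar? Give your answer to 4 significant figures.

0.038393 MPa = 383.930 mbar and 6429.5 Pa = 64.2950 mbar.
383.930 + 64.2950 ≈ 448.2 mbar.

448.2 mbar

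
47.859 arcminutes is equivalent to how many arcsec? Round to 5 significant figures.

2871.5 arcsec

1 arcmin = 60.0000 arcsec.
Thus 47.859 × 60.0000 ≈ 2871.5 arcsec.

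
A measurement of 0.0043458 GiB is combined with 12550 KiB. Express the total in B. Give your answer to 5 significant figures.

1.7517 × 10^7 bytes

0.0043458 GiB = 4.66627 × 10^6 B and 12550 KiB = 1.28512 × 10^7 B.
4.66627 × 10^6 + 1.28512 × 10^7 ≈ 1.7517 × 10^7 B.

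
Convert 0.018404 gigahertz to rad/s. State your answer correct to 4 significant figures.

1 gigahertz = 6.28319 × 10^9 rad/s.
0.018404 × 6.28319 × 10^9 ≈ 1.156 × 10^8 rad/s.

1.156 × 10^8 rad/s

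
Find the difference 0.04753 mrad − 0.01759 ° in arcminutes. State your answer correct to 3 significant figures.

0.04753 mrad = 0.163396 arcmin and 0.01759 ° = 1.05540 arcmin.
0.163396 − 1.05540 ≈ -0.892 arcmin.

-0.892 arcmin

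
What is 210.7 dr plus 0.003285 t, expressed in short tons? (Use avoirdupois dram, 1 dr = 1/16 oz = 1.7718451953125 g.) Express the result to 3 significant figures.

0.00403 short tons

210.7 dr = 0.000411523 short ton and 0.003285 t = 0.00362109 short ton.
0.000411523 + 0.00362109 ≈ 0.00403 short ton.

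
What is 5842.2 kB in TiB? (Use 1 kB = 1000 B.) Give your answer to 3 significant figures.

1 kB = 9.09495e-10 TiB.
5842.2 × 9.09495e-10 ≈ 5.31e-6 TiB.

5.31e-6 tebibytes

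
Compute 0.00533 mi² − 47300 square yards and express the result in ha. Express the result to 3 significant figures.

-2.57 ha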